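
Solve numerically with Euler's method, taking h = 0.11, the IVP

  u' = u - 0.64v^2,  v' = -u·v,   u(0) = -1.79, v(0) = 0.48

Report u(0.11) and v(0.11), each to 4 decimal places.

-2.0031, 0.5745

Euler on (u,v): u_{n+1} = u_n + h·u', v_{n+1} = v_n + h·v'.
0.000000: (-1.790000, 0.480000); f=(-1.937456, 0.859200) → (-2.003120, 0.574512)
(u(0.11), v(0.11)) ≈ (-2.0031, 0.5745)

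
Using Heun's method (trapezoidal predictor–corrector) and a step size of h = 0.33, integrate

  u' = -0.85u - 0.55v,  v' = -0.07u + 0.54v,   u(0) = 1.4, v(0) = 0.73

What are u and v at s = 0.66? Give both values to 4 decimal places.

Heun on (u,v): k1 = f(s_n, state_n); k2 = f(s_n + h, state_n + h·k1); state_{n+1} = state_n + (h/2)·(k1 + k2).
0.000000: (1.400000, 0.730000)
  k1 = (-1.591500, 0.296200)
  predictor → (0.874805, 0.827746)
  k2 = (-1.198845, 0.385746)
  → (0.939593, 0.842521)
0.330000: (0.939593, 0.842521)
  k1 = (-1.262041, 0.389190)
  predictor → (0.523120, 0.970954)
  k2 = (-0.978676, 0.487697)
  → (0.569875, 0.987207)
(u(0.66), v(0.66)) ≈ (0.5699, 0.9872)

0.5699, 0.9872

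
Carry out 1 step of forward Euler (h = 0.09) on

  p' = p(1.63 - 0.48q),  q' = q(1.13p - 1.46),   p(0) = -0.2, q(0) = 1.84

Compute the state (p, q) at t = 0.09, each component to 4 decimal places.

Euler on (p,q): p_{n+1} = p_n + h·p', q_{n+1} = q_n + h·q'.
0.000000: (-0.200000, 1.840000); f=(-0.149360, -3.102240) → (-0.213442, 1.560798)
(p(0.09), q(0.09)) ≈ (-0.2134, 1.5608)

-0.2134, 1.5608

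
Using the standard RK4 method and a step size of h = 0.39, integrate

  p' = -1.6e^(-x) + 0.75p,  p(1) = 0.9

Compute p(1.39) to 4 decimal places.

RK4: k1 = f(x_n, p_n); k2 = f(x_n + h/2, p_n + (h/2)·k1); k3 = f(x_n + h/2, p_n + (h/2)·k2); k4 = f(x_n + h, p_n + h·k3); p_{n+1} = p_n + (h/6)·(k1 + 2k2 + 2k3 + k4).
x=1.000000, p=0.900000:
  k1 = f(1.000000, 0.900000) = 0.086393
  k2 = f(1.195000, 0.916847) = 0.203309
  k3 = f(1.195000, 0.939645) = 0.220408
  k4 = f(1.390000, 0.985959) = 0.340949
  p ← 0.900000 + (0.39/6)·(k1 + 2k2 + 2k3 + k4) = 0.982860
p(1.39) ≈ 0.9829

0.9829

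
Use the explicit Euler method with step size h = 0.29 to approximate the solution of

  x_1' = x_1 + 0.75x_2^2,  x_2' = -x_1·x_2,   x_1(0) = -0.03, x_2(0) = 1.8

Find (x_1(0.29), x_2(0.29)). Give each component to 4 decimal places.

Euler on (x_1,x_2): x_1_{n+1} = x_1_n + h·x_1', x_2_{n+1} = x_2_n + h·x_2'.
0.000000: (-0.030000, 1.800000); f=(2.400000, 0.054000) → (0.666000, 1.815660)
(x_1(0.29), x_2(0.29)) ≈ (0.6660, 1.8157)

0.6660, 1.8157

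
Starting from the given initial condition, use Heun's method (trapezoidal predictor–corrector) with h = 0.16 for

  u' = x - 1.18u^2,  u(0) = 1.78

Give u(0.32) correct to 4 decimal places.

Heun: k1 = f(x_n, u_n); k2 = f(x_n + h, u_n + h·k1); u_{n+1} = u_n + (h/2)·(k1 + k2).
x=0.000000, u=1.780000:
  k1 = f(0.000000, 1.780000) = -3.738712
  k2 = f(0.160000, 1.181806) = -1.488065
  u ← 1.780000 + (0.16/2)·(-3.738712 + (-1.488065)) = 1.361858
x=0.160000, u=1.361858:
  k1 = f(0.160000, 1.361858) = -2.028495
  k2 = f(0.320000, 1.037299) = -0.949666
  u ← 1.361858 + (0.16/2)·(-2.028495 + (-0.949666)) = 1.123605
u(0.32) ≈ 1.1236

1.1236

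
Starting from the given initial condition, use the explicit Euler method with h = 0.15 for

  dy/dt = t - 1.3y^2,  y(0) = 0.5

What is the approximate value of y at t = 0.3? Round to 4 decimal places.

0.4340

Euler: y_{n+1} = y_n + h·f(t_n, y_n).
t=0.000000, y=0.500000: f=-0.325000 → y ← 0.500000 + 0.15·(-0.325000) = 0.451250
t=0.150000, y=0.451250: f=-0.114715 → y ← 0.451250 + 0.15·(-0.114715) = 0.434043
y(0.3) ≈ 0.4340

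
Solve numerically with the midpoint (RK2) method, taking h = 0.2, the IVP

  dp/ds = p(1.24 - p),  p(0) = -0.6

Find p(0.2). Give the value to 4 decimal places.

-0.8771

Midpoint: k1 = f(s_n, p_n); k2 = f(s_n + h/2, p_n + (h/2)·k1); p_{n+1} = p_n + h·k2.
s=0.000000, p=-0.600000:
  k1 = f(0.000000, -0.600000) = -1.104000
  k2 = f(0.100000, -0.710400) = -1.385564
  p ← -0.600000 + 0.2·(-1.385564) = -0.877113
p(0.2) ≈ -0.8771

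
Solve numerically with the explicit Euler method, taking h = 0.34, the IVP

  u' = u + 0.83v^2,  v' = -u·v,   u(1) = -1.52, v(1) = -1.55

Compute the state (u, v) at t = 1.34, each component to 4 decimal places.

Euler on (u,v): u_{n+1} = u_n + h·u', v_{n+1} = v_n + h·v'.
1.000000: (-1.520000, -1.550000); f=(0.474075, -2.356000) → (-1.358815, -2.351040)
(u(1.34), v(1.34)) ≈ (-1.3588, -2.3510)

-1.3588, -2.3510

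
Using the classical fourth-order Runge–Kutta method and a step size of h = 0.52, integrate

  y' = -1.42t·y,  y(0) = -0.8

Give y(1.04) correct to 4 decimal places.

-0.3711

RK4: k1 = f(t_n, y_n); k2 = f(t_n + h/2, y_n + (h/2)·k1); k3 = f(t_n + h/2, y_n + (h/2)·k2); k4 = f(t_n + h, y_n + h·k3); y_{n+1} = y_n + (h/6)·(k1 + 2k2 + 2k3 + k4).
t=0.000000, y=-0.800000:
  k1 = f(0.000000, -0.800000) = 0.000000
  k2 = f(0.260000, -0.800000) = 0.295360
  k3 = f(0.260000, -0.723206) = 0.267008
  k4 = f(0.520000, -0.661156) = 0.488198
  y ← -0.800000 + (0.52/6)·(k1 + 2k2 + 2k3 + k4) = -0.660212
t=0.520000, y=-0.660212:
  k1 = f(0.520000, -0.660212) = 0.487501
  k2 = f(0.780000, -0.533462) = 0.590863
  k3 = f(0.780000, -0.506588) = 0.561097
  k4 = f(1.040000, -0.368442) = 0.544115
  y ← -0.660212 + (0.52/6)·(k1 + 2k2 + 2k3 + k4) = -0.371133
y(1.04) ≈ -0.3711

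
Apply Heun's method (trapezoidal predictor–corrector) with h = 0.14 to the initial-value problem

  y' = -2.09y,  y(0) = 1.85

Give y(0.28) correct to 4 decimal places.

Heun: k1 = f(t_n, y_n); k2 = f(t_n + h, y_n + h·k1); y_{n+1} = y_n + (h/2)·(k1 + k2).
t=0.000000, y=1.850000:
  k1 = f(0.000000, 1.850000) = -3.866500
  k2 = f(0.140000, 1.308690) = -2.735162
  y ← 1.850000 + (0.14/2)·(-3.866500 + (-2.735162)) = 1.387884
t=0.140000, y=1.387884:
  k1 = f(0.140000, 1.387884) = -2.900677
  k2 = f(0.280000, 0.981789) = -2.051939
  y ← 1.387884 + (0.14/2)·(-2.900677 + (-2.051939)) = 1.041201
y(0.28) ≈ 1.0412

1.0412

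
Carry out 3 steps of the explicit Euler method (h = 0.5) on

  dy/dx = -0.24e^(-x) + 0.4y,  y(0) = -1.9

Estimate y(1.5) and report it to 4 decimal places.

Euler: y_{n+1} = y_n + h·f(x_n, y_n).
x=0.000000, y=-1.900000: f=-1.000000 → y ← -1.900000 + 0.5·(-1.000000) = -2.400000
x=0.500000, y=-2.400000: f=-1.105567 → y ← -2.400000 + 0.5·(-1.105567) = -2.952784
x=1.000000, y=-2.952784: f=-1.269405 → y ← -2.952784 + 0.5·(-1.269405) = -3.587486
y(1.5) ≈ -3.5875

-3.5875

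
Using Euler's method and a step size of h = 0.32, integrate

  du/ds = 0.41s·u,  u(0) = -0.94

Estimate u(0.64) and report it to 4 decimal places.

-0.9795

Euler: u_{n+1} = u_n + h·f(s_n, u_n).
s=0.000000, u=-0.940000: f=0.000000 → u ← -0.940000 + 0.32·0.000000 = -0.940000
s=0.320000, u=-0.940000: f=-0.123328 → u ← -0.940000 + 0.32·(-0.123328) = -0.979465
u(0.64) ≈ -0.9795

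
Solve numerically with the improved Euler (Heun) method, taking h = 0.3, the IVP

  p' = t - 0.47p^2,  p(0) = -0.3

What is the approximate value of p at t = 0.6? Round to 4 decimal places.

-0.1408

Heun: k1 = f(t_n, p_n); k2 = f(t_n + h, p_n + h·k1); p_{n+1} = p_n + (h/2)·(k1 + k2).
t=0.000000, p=-0.300000:
  k1 = f(0.000000, -0.300000) = -0.042300
  k2 = f(0.300000, -0.312690) = 0.254046
  p ← -0.300000 + (0.3/2)·(-0.042300 + 0.254046) = -0.268238
t=0.300000, p=-0.268238:
  k1 = f(0.300000, -0.268238) = 0.266183
  k2 = f(0.600000, -0.188383) = 0.583321
  p ← -0.268238 + (0.3/2)·(0.266183 + 0.583321) = -0.140813
p(0.6) ≈ -0.1408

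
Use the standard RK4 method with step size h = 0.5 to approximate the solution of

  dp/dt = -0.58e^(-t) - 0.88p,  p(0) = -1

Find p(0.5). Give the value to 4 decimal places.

RK4: k1 = f(t_n, p_n); k2 = f(t_n + h/2, p_n + (h/2)·k1); k3 = f(t_n + h/2, p_n + (h/2)·k2); k4 = f(t_n + h, p_n + h·k3); p_{n+1} = p_n + (h/6)·(k1 + 2k2 + 2k3 + k4).
t=0.000000, p=-1.000000:
  k1 = f(0.000000, -1.000000) = 0.300000
  k2 = f(0.250000, -0.925000) = 0.362296
  k3 = f(0.250000, -0.909426) = 0.348591
  k4 = f(0.500000, -0.825705) = 0.374832
  p ← -1.000000 + (0.5/6)·(k1 + 2k2 + 2k3 + k4) = -0.825283
p(0.5) ≈ -0.8253

-0.8253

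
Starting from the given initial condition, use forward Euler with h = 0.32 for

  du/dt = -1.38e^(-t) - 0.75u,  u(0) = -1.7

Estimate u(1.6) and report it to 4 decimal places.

Euler: u_{n+1} = u_n + h·f(t_n, u_n).
t=0.000000, u=-1.700000: f=-0.105000 → u ← -1.700000 + 0.32·(-0.105000) = -1.733600
t=0.320000, u=-1.733600: f=0.298114 → u ← -1.733600 + 0.32·0.298114 = -1.638203
t=0.640000, u=-1.638203: f=0.500989 → u ← -1.638203 + 0.32·0.500989 = -1.477887
t=0.960000, u=-1.477887: f=0.580023 → u ← -1.477887 + 0.32·0.580023 = -1.292280
t=1.280000, u=-1.292280: f=0.585518 → u ← -1.292280 + 0.32·0.585518 = -1.104914
u(1.6) ≈ -1.1049

-1.1049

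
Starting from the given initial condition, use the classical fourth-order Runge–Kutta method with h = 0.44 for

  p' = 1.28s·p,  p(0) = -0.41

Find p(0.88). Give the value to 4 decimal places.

RK4: k1 = f(s_n, p_n); k2 = f(s_n + h/2, p_n + (h/2)·k1); k3 = f(s_n + h/2, p_n + (h/2)·k2); k4 = f(s_n + h, p_n + h·k3); p_{n+1} = p_n + (h/6)·(k1 + 2k2 + 2k3 + k4).
s=0.000000, p=-0.410000:
  k1 = f(0.000000, -0.410000) = 0.000000
  k2 = f(0.220000, -0.410000) = -0.115456
  k3 = f(0.220000, -0.435400) = -0.122609
  k4 = f(0.440000, -0.463948) = -0.261295
  p ← -0.410000 + (0.44/6)·(k1 + 2k2 + 2k3 + k4) = -0.464078
s=0.440000, p=-0.464078:
  k1 = f(0.440000, -0.464078) = -0.261369
  k2 = f(0.660000, -0.521579) = -0.440630
  k3 = f(0.660000, -0.561016) = -0.473947
  k4 = f(0.880000, -0.672614) = -0.757633
  p ← -0.464078 + (0.44/6)·(k1 + 2k2 + 2k3 + k4) = -0.672942
p(0.88) ≈ -0.6729

-0.6729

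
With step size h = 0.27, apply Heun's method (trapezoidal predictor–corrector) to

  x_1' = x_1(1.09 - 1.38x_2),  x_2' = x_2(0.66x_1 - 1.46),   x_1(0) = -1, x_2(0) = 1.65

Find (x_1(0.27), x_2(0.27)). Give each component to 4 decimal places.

-0.8504, 0.9960

Heun on (x_1,x_2): k1 = f(s_n, state_n); k2 = f(s_n + h, state_n + h·k1); state_{n+1} = state_n + (h/2)·(k1 + k2).
0.000000: (-1.000000, 1.650000)
  k1 = (1.187000, -3.498000)
  predictor → (-0.679510, 0.705540)
  k2 = (-0.079064, -1.346507)
  → (-0.850429, 0.995992)
(x_1(0.27), x_2(0.27)) ≈ (-0.8504, 0.9960)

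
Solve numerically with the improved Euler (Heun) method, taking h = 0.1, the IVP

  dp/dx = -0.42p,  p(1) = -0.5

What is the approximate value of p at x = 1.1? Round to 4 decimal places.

-0.4794

Heun: k1 = f(x_n, p_n); k2 = f(x_n + h, p_n + h·k1); p_{n+1} = p_n + (h/2)·(k1 + k2).
x=1.000000, p=-0.500000:
  k1 = f(1.000000, -0.500000) = 0.210000
  k2 = f(1.100000, -0.479000) = 0.201180
  p ← -0.500000 + (0.1/2)·(0.210000 + 0.201180) = -0.479441
p(1.1) ≈ -0.4794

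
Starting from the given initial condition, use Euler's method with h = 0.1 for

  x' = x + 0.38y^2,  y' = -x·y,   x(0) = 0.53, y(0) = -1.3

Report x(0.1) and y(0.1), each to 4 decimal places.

Euler on (x,y): x_{n+1} = x_n + h·x', y_{n+1} = y_n + h·y'.
0.000000: (0.530000, -1.300000); f=(1.172200, 0.689000) → (0.647220, -1.231100)
(x(0.1), y(0.1)) ≈ (0.6472, -1.2311)

0.6472, -1.2311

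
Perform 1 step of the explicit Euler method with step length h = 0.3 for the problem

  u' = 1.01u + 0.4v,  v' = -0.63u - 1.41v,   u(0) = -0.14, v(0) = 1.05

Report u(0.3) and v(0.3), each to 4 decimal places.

Euler on (u,v): u_{n+1} = u_n + h·u', v_{n+1} = v_n + h·v'.
0.000000: (-0.140000, 1.050000); f=(0.278600, -1.392300) → (-0.056420, 0.632310)
(u(0.3), v(0.3)) ≈ (-0.0564, 0.6323)

-0.0564, 0.6323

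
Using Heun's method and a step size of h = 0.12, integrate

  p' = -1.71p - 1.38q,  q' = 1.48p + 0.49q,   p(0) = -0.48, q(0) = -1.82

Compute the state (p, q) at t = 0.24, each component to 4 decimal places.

Heun on (p,q): k1 = f(t_n, state_n); k2 = f(t_n + h, state_n + h·k1); state_{n+1} = state_n + (h/2)·(k1 + k2).
0.000000: (-0.480000, -1.820000)
  k1 = (3.332400, -1.602200)
  predictor → (-0.080112, -2.012264)
  k2 = (2.913916, -1.104575)
  → (-0.105221, -1.982407)
0.120000: (-0.105221, -1.982407)
  k1 = (2.915649, -1.127106)
  predictor → (0.244657, -2.117659)
  k2 = (2.504007, -0.675561)
  → (0.219958, -2.090567)
(p(0.24), q(0.24)) ≈ (0.2200, -2.0906)

0.2200, -2.0906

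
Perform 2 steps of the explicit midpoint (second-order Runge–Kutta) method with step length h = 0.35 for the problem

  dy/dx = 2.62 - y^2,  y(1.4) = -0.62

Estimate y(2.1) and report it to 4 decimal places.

1.0124

Midpoint: k1 = f(x_n, y_n); k2 = f(x_n + h/2, y_n + (h/2)·k1); y_{n+1} = y_n + h·k2.
x=1.400000, y=-0.620000:
  k1 = f(1.400000, -0.620000) = 2.235600
  k2 = f(1.575000, -0.228770) = 2.567664
  y ← -0.620000 + 0.35·2.567664 = 0.278683
x=1.750000, y=0.278683:
  k1 = f(1.750000, 0.278683) = 2.542336
  k2 = f(1.925000, 0.723591) = 2.096416
  y ← 0.278683 + 0.35·2.096416 = 1.012428
y(2.1) ≈ 1.0124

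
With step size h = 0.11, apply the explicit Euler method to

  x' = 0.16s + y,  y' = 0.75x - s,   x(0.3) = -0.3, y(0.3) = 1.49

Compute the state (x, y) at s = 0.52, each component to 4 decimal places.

0.0339, 1.3764

Euler on (x,y): x_{n+1} = x_n + h·x', y_{n+1} = y_n + h·y'.
0.300000: (-0.300000, 1.490000); f=(1.538000, -0.525000) → (-0.130820, 1.432250)
0.410000: (-0.130820, 1.432250); f=(1.497850, -0.508115) → (0.033944, 1.376357)
(x(0.52), y(0.52)) ≈ (0.0339, 1.3764)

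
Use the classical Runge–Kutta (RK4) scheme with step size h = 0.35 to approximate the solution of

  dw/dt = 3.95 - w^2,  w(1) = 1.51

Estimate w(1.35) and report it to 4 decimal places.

1.8456

RK4: k1 = f(t_n, w_n); k2 = f(t_n + h/2, w_n + (h/2)·k1); k3 = f(t_n + h/2, w_n + (h/2)·k2); k4 = f(t_n + h, w_n + h·k3); w_{n+1} = w_n + (h/6)·(k1 + 2k2 + 2k3 + k4).
t=1.000000, w=1.510000:
  k1 = f(1.000000, 1.510000) = 1.669900
  k2 = f(1.175000, 1.802233) = 0.701958
  k3 = f(1.175000, 1.632843) = 1.283825
  k4 = f(1.350000, 1.959339) = 0.110992
  w ← 1.510000 + (0.35/6)·(k1 + 2k2 + 2k3 + k4) = 1.845560
w(1.35) ≈ 1.8456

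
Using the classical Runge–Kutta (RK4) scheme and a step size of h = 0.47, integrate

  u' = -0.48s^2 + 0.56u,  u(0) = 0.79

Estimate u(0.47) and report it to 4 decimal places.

RK4: k1 = f(s_n, u_n); k2 = f(s_n + h/2, u_n + (h/2)·k1); k3 = f(s_n + h/2, u_n + (h/2)·k2); k4 = f(s_n + h, u_n + h·k3); u_{n+1} = u_n + (h/6)·(k1 + 2k2 + 2k3 + k4).
s=0.000000, u=0.790000:
  k1 = f(0.000000, 0.790000) = 0.442400
  k2 = f(0.235000, 0.893964) = 0.474112
  k3 = f(0.235000, 0.901416) = 0.478285
  k4 = f(0.470000, 1.014794) = 0.462253
  u ← 0.790000 + (0.47/6)·(k1 + 2k2 + 2k3 + k4) = 1.010073
u(0.47) ≈ 1.0101

1.0101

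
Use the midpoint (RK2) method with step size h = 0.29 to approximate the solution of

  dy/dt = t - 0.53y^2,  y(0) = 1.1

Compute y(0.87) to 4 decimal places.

1.0340

Midpoint: k1 = f(t_n, y_n); k2 = f(t_n + h/2, y_n + (h/2)·k1); y_{n+1} = y_n + h·k2.
t=0.000000, y=1.100000:
  k1 = f(0.000000, 1.100000) = -0.641300
  k2 = f(0.145000, 1.007012) = -0.392458
  y ← 1.100000 + 0.29·(-0.392458) = 0.986187
t=0.290000, y=0.986187:
  k1 = f(0.290000, 0.986187) = -0.225459
  k2 = f(0.435000, 0.953495) = -0.046851
  y ← 0.986187 + 0.29·(-0.046851) = 0.972600
t=0.580000, y=0.972600:
  k1 = f(0.580000, 0.972600) = 0.078646
  k2 = f(0.725000, 0.984004) = 0.211820
  y ← 0.972600 + 0.29·0.211820 = 1.034028
y(0.87) ≈ 1.0340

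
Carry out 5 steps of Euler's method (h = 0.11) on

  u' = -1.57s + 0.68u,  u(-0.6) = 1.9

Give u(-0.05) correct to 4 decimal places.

Euler: u_{n+1} = u_n + h·f(s_n, u_n).
s=-0.600000, u=1.900000: f=2.234000 → u ← 1.900000 + 0.11·2.234000 = 2.145740
s=-0.490000, u=2.145740: f=2.228403 → u ← 2.145740 + 0.11·2.228403 = 2.390864
s=-0.380000, u=2.390864: f=2.222388 → u ← 2.390864 + 0.11·2.222388 = 2.635327
s=-0.270000, u=2.635327: f=2.215922 → u ← 2.635327 + 0.11·2.215922 = 2.879078
s=-0.160000, u=2.879078: f=2.208973 → u ← 2.879078 + 0.11·2.208973 = 3.122066
u(-0.05) ≈ 3.1221

3.1221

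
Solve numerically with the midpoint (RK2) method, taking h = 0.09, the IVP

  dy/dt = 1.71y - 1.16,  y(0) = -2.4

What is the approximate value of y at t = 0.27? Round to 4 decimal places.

-4.1984

Midpoint: k1 = f(t_n, y_n); k2 = f(t_n + h/2, y_n + (h/2)·k1); y_{n+1} = y_n + h·k2.
t=0.000000, y=-2.400000:
  k1 = f(0.000000, -2.400000) = -5.264000
  k2 = f(0.045000, -2.636880) = -5.669065
  y ← -2.400000 + 0.09·(-5.669065) = -2.910216
t=0.090000, y=-2.910216:
  k1 = f(0.090000, -2.910216) = -6.136469
  k2 = f(0.135000, -3.186357) = -6.608670
  y ← -2.910216 + 0.09·(-6.608670) = -3.504996
t=0.180000, y=-3.504996:
  k1 = f(0.180000, -3.504996) = -7.153543
  k2 = f(0.225000, -3.826906) = -7.704009
  y ← -3.504996 + 0.09·(-7.704009) = -4.198357
y(0.27) ≈ -4.1984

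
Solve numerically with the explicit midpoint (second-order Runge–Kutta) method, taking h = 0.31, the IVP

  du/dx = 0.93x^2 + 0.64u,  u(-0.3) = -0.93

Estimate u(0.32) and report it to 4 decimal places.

-1.3615

Midpoint: k1 = f(x_n, u_n); k2 = f(x_n + h/2, u_n + (h/2)·k1); u_{n+1} = u_n + h·k2.
x=-0.300000, u=-0.930000:
  k1 = f(-0.300000, -0.930000) = -0.511500
  k2 = f(-0.145000, -1.009283) = -0.626388
  u ← -0.930000 + 0.31·(-0.626388) = -1.124180
x=0.010000, u=-1.124180:
  k1 = f(0.010000, -1.124180) = -0.719382
  k2 = f(0.165000, -1.235684) = -0.765519
  u ← -1.124180 + 0.31·(-0.765519) = -1.361491
u(0.32) ≈ -1.3615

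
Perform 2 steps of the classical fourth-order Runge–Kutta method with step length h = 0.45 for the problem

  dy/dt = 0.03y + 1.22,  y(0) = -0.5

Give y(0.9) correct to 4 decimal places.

RK4: k1 = f(t_n, y_n); k2 = f(t_n + h/2, y_n + (h/2)·k1); k3 = f(t_n + h/2, y_n + (h/2)·k2); k4 = f(t_n + h, y_n + h·k3); y_{n+1} = y_n + (h/6)·(k1 + 2k2 + 2k3 + k4).
t=0.000000, y=-0.500000:
  k1 = f(0.000000, -0.500000) = 1.205000
  k2 = f(0.225000, -0.228875) = 1.213134
  k3 = f(0.225000, -0.227045) = 1.213189
  k4 = f(0.450000, 0.045935) = 1.221378
  y ← -0.500000 + (0.45/6)·(k1 + 2k2 + 2k3 + k4) = 0.045927
t=0.450000, y=0.045927:
  k1 = f(0.450000, 0.045927) = 1.221378
  k2 = f(0.675000, 0.320737) = 1.229622
  k3 = f(0.675000, 0.322592) = 1.229678
  k4 = f(0.900000, 0.599282) = 1.237978
  y ← 0.045927 + (0.45/6)·(k1 + 2k2 + 2k3 + k4) = 0.599273
y(0.9) ≈ 0.5993

0.5993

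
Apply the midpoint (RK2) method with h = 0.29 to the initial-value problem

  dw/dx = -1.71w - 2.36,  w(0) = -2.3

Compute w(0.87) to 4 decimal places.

-1.6069

Midpoint: k1 = f(x_n, w_n); k2 = f(x_n + h/2, w_n + (h/2)·k1); w_{n+1} = w_n + h·k2.
x=0.000000, w=-2.300000:
  k1 = f(0.000000, -2.300000) = 1.573000
  k2 = f(0.145000, -2.071915) = 1.182975
  w ← -2.300000 + 0.29·1.182975 = -1.956937
x=0.290000, w=-1.956937:
  k1 = f(0.290000, -1.956937) = 0.986363
  k2 = f(0.435000, -1.813915) = 0.741794
  w ← -1.956937 + 0.29·0.741794 = -1.741817
x=0.580000, w=-1.741817:
  k1 = f(0.580000, -1.741817) = 0.618507
  k2 = f(0.725000, -1.652134) = 0.465148
  w ← -1.741817 + 0.29·0.465148 = -1.606924
w(0.87) ≈ -1.6069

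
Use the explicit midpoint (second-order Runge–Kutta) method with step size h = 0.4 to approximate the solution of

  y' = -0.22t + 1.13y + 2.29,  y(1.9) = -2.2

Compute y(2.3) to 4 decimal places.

-2.5187

Midpoint: k1 = f(t_n, y_n); k2 = f(t_n + h/2, y_n + (h/2)·k1); y_{n+1} = y_n + h·k2.
t=1.900000, y=-2.200000:
  k1 = f(1.900000, -2.200000) = -0.614000
  k2 = f(2.100000, -2.322800) = -0.796764
  y ← -2.200000 + 0.4·(-0.796764) = -2.518706
y(2.3) ≈ -2.5187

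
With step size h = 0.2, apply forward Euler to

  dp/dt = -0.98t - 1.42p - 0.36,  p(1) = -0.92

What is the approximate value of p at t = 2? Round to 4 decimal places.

-1.2348

Euler: p_{n+1} = p_n + h·f(t_n, p_n).
t=1.000000, p=-0.920000: f=-0.033600 → p ← -0.920000 + 0.2·(-0.033600) = -0.926720
t=1.200000, p=-0.926720: f=-0.220058 → p ← -0.926720 + 0.2·(-0.220058) = -0.970732
t=1.400000, p=-0.970732: f=-0.353561 → p ← -0.970732 + 0.2·(-0.353561) = -1.041444
t=1.600000, p=-1.041444: f=-0.449150 → p ← -1.041444 + 0.2·(-0.449150) = -1.131274
t=1.800000, p=-1.131274: f=-0.517591 → p ← -1.131274 + 0.2·(-0.517591) = -1.234792
p(2) ≈ -1.2348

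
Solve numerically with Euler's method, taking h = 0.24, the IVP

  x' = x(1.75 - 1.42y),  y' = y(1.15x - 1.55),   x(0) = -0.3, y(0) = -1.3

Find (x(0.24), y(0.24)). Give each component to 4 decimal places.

Euler on (x,y): x_{n+1} = x_n + h·x', y_{n+1} = y_n + h·y'.
0.000000: (-0.300000, -1.300000); f=(-1.078800, 2.463500) → (-0.558912, -0.708760)
(x(0.24), y(0.24)) ≈ (-0.5589, -0.7088)

-0.5589, -0.7088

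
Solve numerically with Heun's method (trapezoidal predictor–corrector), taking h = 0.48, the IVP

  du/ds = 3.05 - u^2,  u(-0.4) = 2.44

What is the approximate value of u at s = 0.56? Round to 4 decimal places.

Heun: k1 = f(s_n, u_n); k2 = f(s_n + h, u_n + h·k1); u_{n+1} = u_n + (h/2)·(k1 + k2).
s=-0.400000, u=2.440000:
  k1 = f(-0.400000, 2.440000) = -2.903600
  k2 = f(0.080000, 1.046272) = 1.955315
  u ← 2.440000 + (0.48/2)·(-2.903600 + 1.955315) = 2.212412
s=0.080000, u=2.212412:
  k1 = f(0.080000, 2.212412) = -1.844765
  k2 = f(0.560000, 1.326924) = 1.289272
  u ← 2.212412 + (0.48/2)·(-1.844765 + 1.289272) = 2.079093
u(0.56) ≈ 2.0791

2.0791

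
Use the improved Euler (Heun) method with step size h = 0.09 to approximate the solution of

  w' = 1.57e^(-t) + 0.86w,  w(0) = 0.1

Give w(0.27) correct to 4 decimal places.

0.5468

Heun: k1 = f(t_n, w_n); k2 = f(t_n + h, w_n + h·k1); w_{n+1} = w_n + (h/2)·(k1 + k2).
t=0.000000, w=0.100000:
  k1 = f(0.000000, 0.100000) = 1.656000
  k2 = f(0.090000, 0.249040) = 1.649046
  w ← 0.100000 + (0.09/2)·(1.656000 + 1.649046) = 0.248727
t=0.090000, w=0.248727:
  k1 = f(0.090000, 0.248727) = 1.648777
  k2 = f(0.180000, 0.397117) = 1.652895
  w ← 0.248727 + (0.09/2)·(1.648777 + 1.652895) = 0.397302
t=0.180000, w=0.397302:
  k1 = f(0.180000, 0.397302) = 1.653054
  k2 = f(0.270000, 0.546077) = 1.668132
  w ← 0.397302 + (0.09/2)·(1.653054 + 1.668132) = 0.546756
w(0.27) ≈ 0.5468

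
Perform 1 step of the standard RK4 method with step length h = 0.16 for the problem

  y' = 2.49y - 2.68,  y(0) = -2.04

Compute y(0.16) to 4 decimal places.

-3.5650

RK4: k1 = f(t_n, y_n); k2 = f(t_n + h/2, y_n + (h/2)·k1); k3 = f(t_n + h/2, y_n + (h/2)·k2); k4 = f(t_n + h, y_n + h·k3); y_{n+1} = y_n + (h/6)·(k1 + 2k2 + 2k3 + k4).
t=0.000000, y=-2.040000:
  k1 = f(0.000000, -2.040000) = -7.759600
  k2 = f(0.080000, -2.660768) = -9.305312
  k3 = f(0.080000, -2.784425) = -9.613218
  k4 = f(0.160000, -3.578115) = -11.589506
  y ← -2.040000 + (0.16/6)·(k1 + 2k2 + 2k3 + k4) = -3.564964
y(0.16) ≈ -3.5650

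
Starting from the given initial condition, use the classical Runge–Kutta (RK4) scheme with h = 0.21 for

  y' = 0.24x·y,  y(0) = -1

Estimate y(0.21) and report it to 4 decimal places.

-1.0053

RK4: k1 = f(x_n, y_n); k2 = f(x_n + h/2, y_n + (h/2)·k1); k3 = f(x_n + h/2, y_n + (h/2)·k2); k4 = f(x_n + h, y_n + h·k3); y_{n+1} = y_n + (h/6)·(k1 + 2k2 + 2k3 + k4).
x=0.000000, y=-1.000000:
  k1 = f(0.000000, -1.000000) = 0.000000
  k2 = f(0.105000, -1.000000) = -0.025200
  k3 = f(0.105000, -1.002646) = -0.025267
  k4 = f(0.210000, -1.005306) = -0.050667
  y ← -1.000000 + (0.21/6)·(k1 + 2k2 + 2k3 + k4) = -1.005306
y(0.21) ≈ -1.0053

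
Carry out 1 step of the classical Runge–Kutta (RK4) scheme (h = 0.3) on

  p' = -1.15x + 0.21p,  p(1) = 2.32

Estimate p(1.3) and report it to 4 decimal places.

2.0619

RK4: k1 = f(x_n, p_n); k2 = f(x_n + h/2, p_n + (h/2)·k1); k3 = f(x_n + h/2, p_n + (h/2)·k2); k4 = f(x_n + h, p_n + h·k3); p_{n+1} = p_n + (h/6)·(k1 + 2k2 + 2k3 + k4).
x=1.000000, p=2.320000:
  k1 = f(1.000000, 2.320000) = -0.662800
  k2 = f(1.150000, 2.220580) = -0.856178
  k3 = f(1.150000, 2.191573) = -0.862270
  k4 = f(1.300000, 2.061319) = -1.062123
  p ← 2.320000 + (0.3/6)·(k1 + 2k2 + 2k3 + k4) = 2.061909
p(1.3) ≈ 2.0619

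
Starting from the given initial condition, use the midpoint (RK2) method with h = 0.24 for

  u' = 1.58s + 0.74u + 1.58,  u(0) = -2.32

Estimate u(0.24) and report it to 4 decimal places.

Midpoint: k1 = f(s_n, u_n); k2 = f(s_n + h/2, u_n + (h/2)·k1); u_{n+1} = u_n + h·k2.
s=0.000000, u=-2.320000:
  k1 = f(0.000000, -2.320000) = -0.136800
  k2 = f(0.120000, -2.336416) = 0.040652
  u ← -2.320000 + 0.24·0.040652 = -2.310243
u(0.24) ≈ -2.3102

-2.3102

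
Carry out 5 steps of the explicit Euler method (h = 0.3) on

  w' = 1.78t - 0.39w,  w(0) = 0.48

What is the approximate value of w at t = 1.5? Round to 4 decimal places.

Euler: w_{n+1} = w_n + h·f(t_n, w_n).
t=0.000000, w=0.480000: f=-0.187200 → w ← 0.480000 + 0.3·(-0.187200) = 0.423840
t=0.300000, w=0.423840: f=0.368702 → w ← 0.423840 + 0.3·0.368702 = 0.534451
t=0.600000, w=0.534451: f=0.859564 → w ← 0.534451 + 0.3·0.859564 = 0.792320
t=0.900000, w=0.792320: f=1.292995 → w ← 0.792320 + 0.3·1.292995 = 1.180219
t=1.200000, w=1.180219: f=1.675715 → w ← 1.180219 + 0.3·1.675715 = 1.682933
w(1.5) ≈ 1.6829

1.6829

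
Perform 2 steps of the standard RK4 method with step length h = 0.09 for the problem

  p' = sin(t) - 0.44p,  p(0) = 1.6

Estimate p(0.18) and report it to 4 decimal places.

1.4939

RK4: k1 = f(t_n, p_n); k2 = f(t_n + h/2, p_n + (h/2)·k1); k3 = f(t_n + h/2, p_n + (h/2)·k2); k4 = f(t_n + h, p_n + h·k3); p_{n+1} = p_n + (h/6)·(k1 + 2k2 + 2k3 + k4).
t=0.000000, p=1.600000:
  k1 = f(0.000000, 1.600000) = -0.704000
  k2 = f(0.045000, 1.568320) = -0.645076
  k3 = f(0.045000, 1.570972) = -0.646243
  k4 = f(0.090000, 1.541838) = -0.588530
  p ← 1.600000 + (0.09/6)·(k1 + 2k2 + 2k3 + k4) = 1.541872
t=0.090000, p=1.541872:
  k1 = f(0.090000, 1.541872) = -0.588545
  k2 = f(0.135000, 1.515388) = -0.532180
  k3 = f(0.135000, 1.517924) = -0.533296
  k4 = f(0.180000, 1.493876) = -0.478276
  p ← 1.541872 + (0.09/6)·(k1 + 2k2 + 2k3 + k4) = 1.493906
p(0.18) ≈ 1.4939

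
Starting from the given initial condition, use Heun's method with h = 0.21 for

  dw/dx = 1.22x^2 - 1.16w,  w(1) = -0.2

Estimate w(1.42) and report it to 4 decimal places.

0.5002

Heun: k1 = f(x_n, w_n); k2 = f(x_n + h, w_n + h·k1); w_{n+1} = w_n + (h/2)·(k1 + k2).
x=1.000000, w=-0.200000:
  k1 = f(1.000000, -0.200000) = 1.452000
  k2 = f(1.210000, 0.104920) = 1.664495
  w ← -0.200000 + (0.21/2)·(1.452000 + 1.664495) = 0.127232
x=1.210000, w=0.127232:
  k1 = f(1.210000, 0.127232) = 1.638613
  k2 = f(1.420000, 0.471341) = 1.913253
  w ← 0.127232 + (0.21/2)·(1.638613 + 1.913253) = 0.500178
w(1.42) ≈ 0.5002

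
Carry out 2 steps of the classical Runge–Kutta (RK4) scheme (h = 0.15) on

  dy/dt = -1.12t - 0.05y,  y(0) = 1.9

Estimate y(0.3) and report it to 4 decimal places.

1.8216

RK4: k1 = f(t_n, y_n); k2 = f(t_n + h/2, y_n + (h/2)·k1); k3 = f(t_n + h/2, y_n + (h/2)·k2); k4 = f(t_n + h, y_n + h·k3); y_{n+1} = y_n + (h/6)·(k1 + 2k2 + 2k3 + k4).
t=0.000000, y=1.900000:
  k1 = f(0.000000, 1.900000) = -0.095000
  k2 = f(0.075000, 1.892875) = -0.178644
  k3 = f(0.075000, 1.886602) = -0.178330
  k4 = f(0.150000, 1.873250) = -0.261663
  y ← 1.900000 + (0.15/6)·(k1 + 2k2 + 2k3 + k4) = 1.873235
t=0.150000, y=1.873235:
  k1 = f(0.150000, 1.873235) = -0.261662
  k2 = f(0.225000, 1.853610) = -0.344681
  k3 = f(0.225000, 1.847384) = -0.344369
  k4 = f(0.300000, 1.821579) = -0.427079
  y ← 1.873235 + (0.15/6)·(k1 + 2k2 + 2k3 + k4) = 1.821564
y(0.3) ≈ 1.8216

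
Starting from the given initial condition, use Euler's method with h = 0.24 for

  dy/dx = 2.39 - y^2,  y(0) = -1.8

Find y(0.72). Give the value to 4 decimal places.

-3.1964

Euler: y_{n+1} = y_n + h·f(x_n, y_n).
x=0.000000, y=-1.800000: f=-0.850000 → y ← -1.800000 + 0.24·(-0.850000) = -2.004000
x=0.240000, y=-2.004000: f=-1.626016 → y ← -2.004000 + 0.24·(-1.626016) = -2.394244
x=0.480000, y=-2.394244: f=-3.342404 → y ← -2.394244 + 0.24·(-3.342404) = -3.196421
y(0.72) ≈ -3.1964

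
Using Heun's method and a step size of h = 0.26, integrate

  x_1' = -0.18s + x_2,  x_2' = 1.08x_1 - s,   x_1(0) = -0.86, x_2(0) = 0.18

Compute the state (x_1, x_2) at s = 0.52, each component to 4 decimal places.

Heun on (x_1,x_2): k1 = f(s_n, state_n); k2 = f(s_n + h, state_n + h·k1); state_{n+1} = state_n + (h/2)·(k1 + k2).
0.000000: (-0.860000, 0.180000)
  k1 = (0.180000, -0.928800)
  predictor → (-0.813200, -0.061488)
  k2 = (-0.108288, -1.138256)
  → (-0.850677, -0.088717)
0.260000: (-0.850677, -0.088717)
  k1 = (-0.135517, -1.178732)
  predictor → (-0.885912, -0.395188)
  k2 = (-0.488788, -1.476785)
  → (-0.931837, -0.433934)
(x_1(0.52), x_2(0.52)) ≈ (-0.9318, -0.4339)

-0.9318, -0.4339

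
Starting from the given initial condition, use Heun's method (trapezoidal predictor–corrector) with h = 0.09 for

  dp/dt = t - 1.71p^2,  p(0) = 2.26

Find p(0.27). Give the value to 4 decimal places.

1.1528

Heun: k1 = f(t_n, p_n); k2 = f(t_n + h, p_n + h·k1); p_{n+1} = p_n + (h/2)·(k1 + k2).
t=0.000000, p=2.260000:
  k1 = f(0.000000, 2.260000) = -8.733996
  k2 = f(0.090000, 1.473940) = -3.624975
  p ← 2.260000 + (0.09/2)·(-8.733996 + (-3.624975)) = 1.703846
t=0.090000, p=1.703846:
  k1 = f(0.090000, 1.703846) = -4.874288
  k2 = f(0.180000, 1.265160) = -2.557079
  p ← 1.703846 + (0.09/2)·(-4.874288 + (-2.557079)) = 1.369435
t=0.180000, p=1.369435:
  k1 = f(0.180000, 1.369435) = -3.026851
  k2 = f(0.270000, 1.097018) = -1.787898
  p ← 1.369435 + (0.09/2)·(-3.026851 + (-1.787898)) = 1.152771
p(0.27) ≈ 1.1528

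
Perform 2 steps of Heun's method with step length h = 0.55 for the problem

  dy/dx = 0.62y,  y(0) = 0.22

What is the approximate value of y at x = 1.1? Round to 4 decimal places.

0.4307

Heun: k1 = f(x_n, y_n); k2 = f(x_n + h, y_n + h·k1); y_{n+1} = y_n + (h/2)·(k1 + k2).
x=0.000000, y=0.220000:
  k1 = f(0.000000, 0.220000) = 0.136400
  k2 = f(0.550000, 0.295020) = 0.182912
  y ← 0.220000 + (0.55/2)·(0.136400 + 0.182912) = 0.307811
x=0.550000, y=0.307811:
  k1 = f(0.550000, 0.307811) = 0.190843
  k2 = f(1.100000, 0.412774) = 0.255920
  y ← 0.307811 + (0.55/2)·(0.190843 + 0.255920) = 0.430671
y(1.1) ≈ 0.4307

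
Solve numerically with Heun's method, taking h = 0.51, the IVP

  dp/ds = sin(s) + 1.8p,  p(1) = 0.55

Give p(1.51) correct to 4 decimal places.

1.9527

Heun: k1 = f(s_n, p_n); k2 = f(s_n + h, p_n + h·k1); p_{n+1} = p_n + (h/2)·(k1 + k2).
s=1.000000, p=0.550000:
  k1 = f(1.000000, 0.550000) = 1.831471
  k2 = f(1.510000, 1.484050) = 3.669443
  p ← 0.550000 + (0.51/2)·(1.831471 + 3.669443) = 1.952733
p(1.51) ≈ 1.9527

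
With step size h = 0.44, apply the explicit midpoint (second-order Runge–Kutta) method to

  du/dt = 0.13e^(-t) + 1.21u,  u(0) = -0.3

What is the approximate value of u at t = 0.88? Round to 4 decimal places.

-0.6991

Midpoint: k1 = f(t_n, u_n); k2 = f(t_n + h/2, u_n + (h/2)·k1); u_{n+1} = u_n + h·k2.
t=0.000000, u=-0.300000:
  k1 = f(0.000000, -0.300000) = -0.233000
  k2 = f(0.220000, -0.351260) = -0.320697
  u ← -0.300000 + 0.44·(-0.320697) = -0.441107
t=0.440000, u=-0.441107:
  k1 = f(0.440000, -0.441107) = -0.450014
  k2 = f(0.660000, -0.540110) = -0.586342
  u ← -0.441107 + 0.44·(-0.586342) = -0.699097
u(0.88) ≈ -0.6991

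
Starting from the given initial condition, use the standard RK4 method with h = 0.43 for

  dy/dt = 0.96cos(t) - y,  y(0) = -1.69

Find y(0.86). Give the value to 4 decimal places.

RK4: k1 = f(t_n, y_n); k2 = f(t_n + h/2, y_n + (h/2)·k1); k3 = f(t_n + h/2, y_n + (h/2)·k2); k4 = f(t_n + h, y_n + h·k3); y_{n+1} = y_n + (h/6)·(k1 + 2k2 + 2k3 + k4).
t=0.000000, y=-1.690000:
  k1 = f(0.000000, -1.690000) = 2.650000
  k2 = f(0.215000, -1.120250) = 2.058147
  k3 = f(0.215000, -1.247498) = 2.185396
  k4 = f(0.430000, -0.750280) = 1.622887
  y ← -1.690000 + (0.43/6)·(k1 + 2k2 + 2k3 + k4) = -0.775535
t=0.430000, y=-0.775535:
  k1 = f(0.430000, -0.775535) = 1.648142
  k2 = f(0.645000, -0.421185) = 1.188320
  k3 = f(0.645000, -0.520046) = 1.287182
  k4 = f(0.860000, -0.222047) = 0.848387
  y ← -0.775535 + (0.43/6)·(k1 + 2k2 + 2k3 + k4) = -0.241795
y(0.86) ≈ -0.2418

-0.2418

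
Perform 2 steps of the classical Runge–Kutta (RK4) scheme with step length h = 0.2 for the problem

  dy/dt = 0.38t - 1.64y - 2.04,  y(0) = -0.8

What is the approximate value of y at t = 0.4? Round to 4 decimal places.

-0.9888

RK4: k1 = f(t_n, y_n); k2 = f(t_n + h/2, y_n + (h/2)·k1); k3 = f(t_n + h/2, y_n + (h/2)·k2); k4 = f(t_n + h, y_n + h·k3); y_{n+1} = y_n + (h/6)·(k1 + 2k2 + 2k3 + k4).
t=0.000000, y=-0.800000:
  k1 = f(0.000000, -0.800000) = -0.728000
  k2 = f(0.100000, -0.872800) = -0.570608
  k3 = f(0.100000, -0.857061) = -0.596420
  k4 = f(0.200000, -0.919284) = -0.456374
  y ← -0.800000 + (0.2/6)·(k1 + 2k2 + 2k3 + k4) = -0.917281
t=0.200000, y=-0.917281:
  k1 = f(0.200000, -0.917281) = -0.459659
  k2 = f(0.300000, -0.963247) = -0.346275
  k3 = f(0.300000, -0.951909) = -0.364870
  k4 = f(0.400000, -0.990255) = -0.263982
  y ← -0.917281 + (0.2/6)·(k1 + 2k2 + 2k3 + k4) = -0.988812
y(0.4) ≈ -0.9888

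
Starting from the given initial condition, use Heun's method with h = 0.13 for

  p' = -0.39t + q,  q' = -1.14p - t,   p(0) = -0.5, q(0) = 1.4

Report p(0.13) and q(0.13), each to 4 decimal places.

Heun on (p,q): k1 = f(t_n, state_n); k2 = f(t_n + h, state_n + h·k1); state_{n+1} = state_n + (h/2)·(k1 + k2).
0.000000: (-0.500000, 1.400000)
  k1 = (1.400000, 0.570000)
  predictor → (-0.318000, 1.474100)
  k2 = (1.423400, 0.232520)
  → (-0.316479, 1.452164)
(p(0.13), q(0.13)) ≈ (-0.3165, 1.4522)

-0.3165, 1.4522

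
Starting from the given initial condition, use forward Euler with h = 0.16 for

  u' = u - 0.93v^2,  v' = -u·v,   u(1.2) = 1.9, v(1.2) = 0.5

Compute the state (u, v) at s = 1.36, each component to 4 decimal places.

2.1668, 0.3480

Euler on (u,v): u_{n+1} = u_n + h·u', v_{n+1} = v_n + h·v'.
1.200000: (1.900000, 0.500000); f=(1.667500, -0.950000) → (2.166800, 0.348000)
(u(1.36), v(1.36)) ≈ (2.1668, 0.3480)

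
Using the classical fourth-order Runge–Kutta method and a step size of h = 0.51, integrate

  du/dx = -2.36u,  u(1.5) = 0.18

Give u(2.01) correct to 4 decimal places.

0.0572

RK4: k1 = f(x_n, u_n); k2 = f(x_n + h/2, u_n + (h/2)·k1); k3 = f(x_n + h/2, u_n + (h/2)·k2); k4 = f(x_n + h, u_n + h·k3); u_{n+1} = u_n + (h/6)·(k1 + 2k2 + 2k3 + k4).
x=1.500000, u=0.180000:
  k1 = f(1.500000, 0.180000) = -0.424800
  k2 = f(1.755000, 0.071676) = -0.169155
  k3 = f(1.755000, 0.136865) = -0.323002
  k4 = f(2.010000, 0.015269) = -0.036034
  u ← 0.180000 + (0.51/6)·(k1 + 2k2 + 2k3 + k4) = 0.057162
u(2.01) ≈ 0.0572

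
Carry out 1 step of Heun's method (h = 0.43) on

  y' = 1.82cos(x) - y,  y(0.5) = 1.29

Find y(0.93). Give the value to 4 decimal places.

1.2842

Heun: k1 = f(x_n, y_n); k2 = f(x_n + h, y_n + h·k1); y_{n+1} = y_n + (h/2)·(k1 + k2).
x=0.500000, y=1.290000:
  k1 = f(0.500000, 1.290000) = 0.307200
  k2 = f(0.930000, 1.422096) = -0.334038
  y ← 1.290000 + (0.43/2)·(0.307200 + (-0.334038)) = 1.284230
y(0.93) ≈ 1.2842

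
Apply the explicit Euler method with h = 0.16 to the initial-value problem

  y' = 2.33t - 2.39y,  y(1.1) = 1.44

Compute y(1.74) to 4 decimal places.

1.4012

Euler: y_{n+1} = y_n + h·f(t_n, y_n).
t=1.100000, y=1.440000: f=-0.878600 → y ← 1.440000 + 0.16·(-0.878600) = 1.299424
t=1.260000, y=1.299424: f=-0.169823 → y ← 1.299424 + 0.16·(-0.169823) = 1.272252
t=1.420000, y=1.272252: f=0.267917 → y ← 1.272252 + 0.16·0.267917 = 1.315119
t=1.580000, y=1.315119: f=0.538266 → y ← 1.315119 + 0.16·0.538266 = 1.401241
y(1.74) ≈ 1.4012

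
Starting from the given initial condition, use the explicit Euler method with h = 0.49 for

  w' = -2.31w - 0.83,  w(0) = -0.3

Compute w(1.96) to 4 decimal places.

Euler: w_{n+1} = w_n + h·f(t_n, w_n).
t=0.000000, w=-0.300000: f=-0.137000 → w ← -0.300000 + 0.49·(-0.137000) = -0.367130
t=0.490000, w=-0.367130: f=0.018070 → w ← -0.367130 + 0.49·0.018070 = -0.358276
t=0.980000, w=-0.358276: f=-0.002383 → w ← -0.358276 + 0.49·(-0.002383) = -0.359443
t=1.470000, w=-0.359443: f=0.000314 → w ← -0.359443 + 0.49·0.000314 = -0.359289
w(1.96) ≈ -0.3593

-0.3593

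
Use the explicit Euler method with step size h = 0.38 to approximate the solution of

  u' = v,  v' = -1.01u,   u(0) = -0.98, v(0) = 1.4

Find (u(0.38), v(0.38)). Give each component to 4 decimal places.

Euler on (u,v): u_{n+1} = u_n + h·u', v_{n+1} = v_n + h·v'.
0.000000: (-0.980000, 1.400000); f=(1.400000, 0.989800) → (-0.448000, 1.776124)
(u(0.38), v(0.38)) ≈ (-0.4480, 1.7761)

-0.4480, 1.7761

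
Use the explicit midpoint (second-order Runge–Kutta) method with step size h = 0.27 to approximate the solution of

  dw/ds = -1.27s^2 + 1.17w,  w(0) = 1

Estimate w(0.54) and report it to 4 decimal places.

Midpoint: k1 = f(s_n, w_n); k2 = f(s_n + h/2, w_n + (h/2)·k1); w_{n+1} = w_n + h·k2.
s=0.000000, w=1.000000:
  k1 = f(0.000000, 1.000000) = 1.170000
  k2 = f(0.135000, 1.157950) = 1.331656
  w ← 1.000000 + 0.27·1.331656 = 1.359547
s=0.270000, w=1.359547:
  k1 = f(0.270000, 1.359547) = 1.498087
  k2 = f(0.405000, 1.561789) = 1.618981
  w ← 1.359547 + 0.27·1.618981 = 1.796672
w(0.54) ≈ 1.7967

1.7967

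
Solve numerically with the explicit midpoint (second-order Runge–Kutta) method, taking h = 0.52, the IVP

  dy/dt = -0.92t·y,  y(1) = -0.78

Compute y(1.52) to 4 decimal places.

Midpoint: k1 = f(t_n, y_n); k2 = f(t_n + h/2, y_n + (h/2)·k1); y_{n+1} = y_n + h·k2.
t=1.000000, y=-0.780000:
  k1 = f(1.000000, -0.780000) = 0.717600
  k2 = f(1.260000, -0.593424) = 0.687897
  y ← -0.780000 + 0.52·0.687897 = -0.422294
y(1.52) ≈ -0.4223

-0.4223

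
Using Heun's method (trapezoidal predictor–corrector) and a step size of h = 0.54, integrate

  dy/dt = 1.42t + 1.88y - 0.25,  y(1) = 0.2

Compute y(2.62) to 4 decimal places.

17.5879

Heun: k1 = f(t_n, y_n); k2 = f(t_n + h, y_n + h·k1); y_{n+1} = y_n + (h/2)·(k1 + k2).
t=1.000000, y=0.200000:
  k1 = f(1.000000, 0.200000) = 1.546000
  k2 = f(1.540000, 1.034840) = 3.882299
  y ← 0.200000 + (0.54/2)·(1.546000 + 3.882299) = 1.665641
t=1.540000, y=1.665641:
  k1 = f(1.540000, 1.665641) = 5.068205
  k2 = f(2.080000, 4.402471) = 10.980246
  y ← 1.665641 + (0.54/2)·(5.068205 + 10.980246) = 5.998722
t=2.080000, y=5.998722:
  k1 = f(2.080000, 5.998722) = 13.981198
  k2 = f(2.620000, 13.548570) = 28.941711
  y ← 5.998722 + (0.54/2)·(13.981198 + 28.941711) = 17.587908
y(2.62) ≈ 17.5879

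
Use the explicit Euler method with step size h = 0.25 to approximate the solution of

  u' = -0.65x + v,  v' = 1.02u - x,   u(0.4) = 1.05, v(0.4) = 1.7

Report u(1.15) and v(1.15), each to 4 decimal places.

Euler on (u,v): u_{n+1} = u_n + h·u', v_{n+1} = v_n + h·v'.
0.400000: (1.050000, 1.700000); f=(1.440000, 0.671000) → (1.410000, 1.867750)
0.650000: (1.410000, 1.867750); f=(1.445250, 0.788200) → (1.771313, 2.064800)
0.900000: (1.771313, 2.064800); f=(1.479800, 0.906739) → (2.141262, 2.291485)
(u(1.15), v(1.15)) ≈ (2.1413, 2.2915)

2.1413, 2.2915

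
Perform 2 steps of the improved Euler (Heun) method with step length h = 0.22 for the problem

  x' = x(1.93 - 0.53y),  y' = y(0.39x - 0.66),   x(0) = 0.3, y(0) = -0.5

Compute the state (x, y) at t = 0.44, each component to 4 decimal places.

Heun on (x,y): k1 = f(t_n, state_n); k2 = f(t_n + h, state_n + h·k1); state_{n+1} = state_n + (h/2)·(k1 + k2).
0.000000: (0.300000, -0.500000)
  k1 = (0.658500, 0.271500)
  predictor → (0.444870, -0.440270)
  k2 = (0.962406, 0.214192)
  → (0.478300, -0.446574)
0.220000: (0.478300, -0.446574)
  k1 = (1.036324, 0.211436)
  predictor → (0.706291, -0.400058)
  k2 = (1.512897, 0.153841)
  → (0.758714, -0.406393)
(x(0.44), y(0.44)) ≈ (0.7587, -0.4064)

0.7587, -0.4064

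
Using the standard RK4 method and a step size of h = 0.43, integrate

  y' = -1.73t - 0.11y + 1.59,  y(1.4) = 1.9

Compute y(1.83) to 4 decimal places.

RK4: k1 = f(t_n, y_n); k2 = f(t_n + h/2, y_n + (h/2)·k1); k3 = f(t_n + h/2, y_n + (h/2)·k2); k4 = f(t_n + h, y_n + h·k3); y_{n+1} = y_n + (h/6)·(k1 + 2k2 + 2k3 + k4).
t=1.400000, y=1.900000:
  k1 = f(1.400000, 1.900000) = -1.041000
  k2 = f(1.615000, 1.676185) = -1.388330
  k3 = f(1.615000, 1.601509) = -1.380116
  k4 = f(1.830000, 1.306550) = -1.719621
  y ← 1.900000 + (0.43/6)·(k1 + 2k2 + 2k3 + k4) = 1.305345
y(1.83) ≈ 1.3053

1.3053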